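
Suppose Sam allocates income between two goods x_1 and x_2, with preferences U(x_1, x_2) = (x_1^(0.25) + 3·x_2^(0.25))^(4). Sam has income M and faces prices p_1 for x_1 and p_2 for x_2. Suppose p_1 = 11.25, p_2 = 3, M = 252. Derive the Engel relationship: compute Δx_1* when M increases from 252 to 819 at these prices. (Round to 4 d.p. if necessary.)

From the CES first-order condition, (1/3)·(x_2/x_1)^(0.75) = p_1/p_2.
Solve for the ratio: x_2/x_1 = [3·p_1/p_2]^(4/3).
Substitute x_2 = (x_2/x_1)·x_1 into the budget: x_1* = M/(p_1 + p_2·(x_2/x_1)).
Numerically x_2/x_1 = 25.207902, so x_1* = 252/(11.25 + 3·25.207902) = 2.9008.
At M' = 819: x_1* = 9.4275. Change: 9.4275 − 2.9008 = 6.5267.

Δx_1* = 6.5267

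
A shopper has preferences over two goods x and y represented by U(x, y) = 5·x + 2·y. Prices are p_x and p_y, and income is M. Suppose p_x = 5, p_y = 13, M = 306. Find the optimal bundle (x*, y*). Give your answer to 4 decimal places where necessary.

x* = 61.2, y* = 0

Linear utility — the consumer picks whichever good has higher MU/price: 5/5 = 1 vs 2/13 = 0.1538.
x gives more utility per dollar, so spend all income on x: x* = M/p_x, y* = 0.
Numerically: x* = 61.2, y* = 0.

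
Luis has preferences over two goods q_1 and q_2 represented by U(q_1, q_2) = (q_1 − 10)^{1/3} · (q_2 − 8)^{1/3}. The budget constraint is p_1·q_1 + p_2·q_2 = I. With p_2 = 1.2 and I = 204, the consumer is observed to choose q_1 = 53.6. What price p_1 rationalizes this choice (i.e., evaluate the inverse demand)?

p_1 = 2

This is Cobb-Douglas in (q_1−10, q_2−8): tangency gives 1/3·p_2·(q_2−8) = 1/3·p_1·(q_1−10).
Substituting into the budget: q_1* = 10 + 0.5·(I − 10·p_1 − 8·p_2)/p_1, and q_2* = 8 + 0.5·(…)/p_2.
Set q_1* = 53.6 in the demand function and solve for p_1: p_1 = 2.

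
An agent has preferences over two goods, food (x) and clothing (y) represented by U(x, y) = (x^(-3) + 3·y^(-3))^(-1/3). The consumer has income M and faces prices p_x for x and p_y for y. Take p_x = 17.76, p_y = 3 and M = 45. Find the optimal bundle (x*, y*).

From the CES first-order condition, (1/3)·(y/x)^(4) = p_x/p_y.
Hence y/x = (3·p_x/p_y)^(1/(4)), i.e. raised to the 0.25 power.
Substitute y = (y/x)·x into the budget: x* = M/(p_x + p_y·(y/x)).
Numerically y/x = 2.052867, so x* = 45/(17.76 + 3·2.052867) = 1.8814 and y* = 2.052867·1.8814 = 3.8622.

x* = 1.8814, y* = 3.8622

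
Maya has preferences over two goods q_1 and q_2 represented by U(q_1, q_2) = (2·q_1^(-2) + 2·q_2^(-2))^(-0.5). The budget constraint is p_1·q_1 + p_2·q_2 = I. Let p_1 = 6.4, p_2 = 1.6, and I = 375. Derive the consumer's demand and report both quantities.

MRS = MU_q_1/MU_q_2 = (q_2/q_1)^(3). Set equal to p_1/p_2.
Solve for the ratio: q_2/q_1 = [p_1/p_2]^(1/3).
With the ratio pinned down, the budget gives q_1* = I/(p_1 + p_2·(q_2/q_1)) and q_2* = (q_2/q_1)·q_1*.
Numerically q_2/q_1 = 1.587401, so q_1* = 375/(6.4 + 1.6·1.587401) = 41.9471 and q_2* = 1.587401·41.9471 = 66.5868.

q_1* = 41.9471, q_2* = 66.5868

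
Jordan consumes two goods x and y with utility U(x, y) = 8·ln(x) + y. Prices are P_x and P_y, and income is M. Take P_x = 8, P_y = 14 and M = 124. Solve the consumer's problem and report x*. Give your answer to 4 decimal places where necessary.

So x*(P_x,P_y) = 8·P_y/P_x, independent of income; and y* = (M − 8·P_y)/P_y.
At the given prices: x* = 8·14/8 = 14.

x* = 14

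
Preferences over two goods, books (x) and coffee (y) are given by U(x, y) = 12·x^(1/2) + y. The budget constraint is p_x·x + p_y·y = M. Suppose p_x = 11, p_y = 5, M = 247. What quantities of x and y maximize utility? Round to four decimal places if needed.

Set MRS = p_x/p_y: 6·x^(−1/2) = p_x/p_y.
Thus x* = (6·p_y/p_x)² — independent of M — with the rest of income spent on y.
Plugging in: x* = (6·5/11)² = 7.438, y* = 33.0364.

x* = 7.438, y* = 33.0364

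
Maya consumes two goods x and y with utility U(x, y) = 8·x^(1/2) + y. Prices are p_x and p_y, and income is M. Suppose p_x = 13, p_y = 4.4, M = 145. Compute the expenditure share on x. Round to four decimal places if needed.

share on x = 0.1643

Utility is quasi-linear in y; the FOC for x is 4/√x = p_x/p_y.
Thus x* = (4·p_y/p_x)² — independent of M — with the rest of income spent on y.
Plugging in: x* = (4·4.4/13)² = 1.8329, y* = 27.5392.
Expenditure on x: 13·1.8329 = 23.8277; share = 0.1643.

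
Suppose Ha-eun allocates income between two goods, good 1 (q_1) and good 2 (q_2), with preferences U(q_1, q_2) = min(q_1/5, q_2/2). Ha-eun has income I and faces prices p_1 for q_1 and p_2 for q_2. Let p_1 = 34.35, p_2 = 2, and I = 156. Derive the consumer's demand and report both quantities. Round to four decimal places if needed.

Leontief preferences: the optimum is at the kink where q_1/5 = q_2/2, i.e. q_2 = (2/5)·q_1.
Budget: p_1·q_1 + p_2·(2/5)·q_1 = I, so (5·p_1 + 2·p_2)·q_1 = 5·I.
Demand: q_1*(p_1,p_2,I) = 5·I/(5·p_1 + 2·p_2), q_2* = 2·I/(5·p_1 + 2·p_2).
Here 5·34.35 + 2·2 = 175.75, giving q_1* = 4.4381 and q_2* = 1.7752.

q_1* = 4.4381, q_2* = 1.7752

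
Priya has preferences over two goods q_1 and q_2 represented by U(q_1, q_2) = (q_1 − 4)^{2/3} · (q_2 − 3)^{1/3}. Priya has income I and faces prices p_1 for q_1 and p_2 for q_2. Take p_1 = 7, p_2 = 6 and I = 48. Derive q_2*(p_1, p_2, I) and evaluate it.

Let q_1' = q_1−4, q_2' = q_2−3. MRS = 2·q_2'/q_1' = p_1/p_2.
Substituting into the budget: q_1* = 4 + 2/3·(I − 4·p_1 − 3·p_2)/p_1, and q_2* = 3 + 1/3·(…)/p_2.
Discretionary income = 48 − 4·7 − 3·6 = 2; q_2* = 3 + 1/3·2/6 = 3.1111.

q_2* = 3.1111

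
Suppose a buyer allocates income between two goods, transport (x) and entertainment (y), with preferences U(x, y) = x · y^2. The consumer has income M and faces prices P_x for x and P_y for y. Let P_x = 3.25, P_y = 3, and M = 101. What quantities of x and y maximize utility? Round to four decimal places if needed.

MU_x/MU_y = (y)/(2·x); tangency sets this equal to P_x/P_y.
So P_y·y = 2·P_x·x; combined with the budget, a share 1/3 of income goes to x.
Demand: x*(P_x,P_y,M) = 1/3·M/P_x and y* = 2/3·M/P_y.
At P_x=3.25, P_y=3, M=101: x* = 1/3·101/3.25 = 10.359, y* = 22.4444.

x* = 10.359, y* = 22.4444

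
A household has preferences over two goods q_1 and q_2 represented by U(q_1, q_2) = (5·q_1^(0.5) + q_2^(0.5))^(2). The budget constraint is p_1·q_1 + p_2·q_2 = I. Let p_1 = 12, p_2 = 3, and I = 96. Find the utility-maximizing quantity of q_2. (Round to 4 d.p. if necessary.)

q_2* = 4.4138

MRS = MU_q_1/MU_q_2 = 5·(q_2/q_1)^(0.5). Set equal to p_1/p_2.
Hence q_2/q_1 = ((1/5)·p_1/p_2)^(1/(0.5)), i.e. raised to the 2 power.
With the ratio pinned down, the budget gives q_1* = I/(p_1 + p_2·(q_2/q_1)) and q_2* = (q_2/q_1)·q_1*.
Numerically q_2/q_1 = 0.64, so q_1* = 96/(12 + 3·0.64) = 6.8966 and q_2* = 0.64·6.8966 = 4.4138.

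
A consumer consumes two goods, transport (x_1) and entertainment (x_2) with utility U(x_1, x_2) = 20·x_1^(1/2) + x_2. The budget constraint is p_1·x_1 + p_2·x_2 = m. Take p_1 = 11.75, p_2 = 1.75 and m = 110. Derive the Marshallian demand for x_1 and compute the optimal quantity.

x_1* = 2.2182

Utility is quasi-linear in x_2; the FOC for x_1 is 10/√x_1 = p_1/p_2.
Solve: √x_1 = 10·p_2/p_1, so x_1*(p_1,p_2) = (10·p_2/p_1)², and x_2* = (m − p_1·x_1*)/p_2.
Plugging in: x_1* = (10·1.75/11.75)² = 2.2182.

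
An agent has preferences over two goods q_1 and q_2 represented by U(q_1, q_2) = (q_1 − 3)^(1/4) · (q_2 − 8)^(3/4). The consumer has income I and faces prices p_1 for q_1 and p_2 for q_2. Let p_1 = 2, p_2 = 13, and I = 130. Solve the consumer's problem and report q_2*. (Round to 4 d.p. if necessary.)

MRS = (1/3)·(q_2−8)/(q_1−3). Tangency with p_1/p_2 gives q_2−8 = 3·(p_1/p_2)·(q_1−3).
After buying the subsistence bundle (3, 8), a share 0.25 of the remaining income goes to q_1: q_1* = 3 + 0.25·(I − 3p_1 − 8p_2)/p_1.
Discretionary income = 130 − 3·2 − 8·13 = 20; q_2* = 8 + 0.75·20/13 = 9.1538.

q_2* = 9.1538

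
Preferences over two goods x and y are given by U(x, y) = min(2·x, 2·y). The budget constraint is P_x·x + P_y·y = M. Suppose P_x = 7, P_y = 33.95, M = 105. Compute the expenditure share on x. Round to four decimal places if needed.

share on x = 0.1709

With perfect complements, no substitution: consume in ratio x:y = 2:2.
Budget: P_x·x + P_y·x = M, so (2·P_x + 2·P_y)·x = 2·M.
Demand: x*(P_x,P_y,M) = 2·M/(2·P_x + 2·P_y), y* = 2·M/(2·P_x + 2·P_y).
Here 2·7 + 2·33.95 = 81.9, giving x* = 2.5641 and y* = 2.5641.
Expenditure on x: 7·2.5641 = 17.9487; share = 0.1709.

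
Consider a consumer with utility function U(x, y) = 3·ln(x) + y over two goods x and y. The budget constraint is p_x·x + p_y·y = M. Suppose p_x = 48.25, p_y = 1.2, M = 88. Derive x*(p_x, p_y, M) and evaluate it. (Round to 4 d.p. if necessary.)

x* = 0.0746

MU_x = 3/x, MU_y = 1. Tangency: 3/x = p_x/p_y.
So x*(p_x,p_y) = 3·p_y/p_x, independent of income; and y* = (M − 3·p_y)/p_y.
At the given prices: x* = 3·1.2/48.25 = 0.0746.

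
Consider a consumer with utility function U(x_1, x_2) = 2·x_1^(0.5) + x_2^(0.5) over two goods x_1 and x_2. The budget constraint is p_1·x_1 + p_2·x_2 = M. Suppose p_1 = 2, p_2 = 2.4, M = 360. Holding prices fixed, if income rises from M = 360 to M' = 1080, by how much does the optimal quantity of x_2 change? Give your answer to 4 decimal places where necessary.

Δx_2* = 51.7241

MRS = MU_x_1/MU_x_2 = 2·(x_2/x_1)^(0.5). Set equal to p_1/p_2.
Hence x_2/x_1 = ((1/2)·p_1/p_2)^(1/(0.5)), i.e. raised to the 2 power.
With the ratio pinned down, the budget gives x_1* = M/(p_1 + p_2·(x_2/x_1)) and x_2* = (x_2/x_1)·x_1*.
Numerically x_2/x_1 = 0.173611, so x_1* = 360/(2 + 2.4·0.173611) = 148.9655 and x_2* = 0.173611·148.9655 = 25.8621.
At M' = 1080: x_2* = 77.5862. Change: 77.5862 − 25.8621 = 51.7241.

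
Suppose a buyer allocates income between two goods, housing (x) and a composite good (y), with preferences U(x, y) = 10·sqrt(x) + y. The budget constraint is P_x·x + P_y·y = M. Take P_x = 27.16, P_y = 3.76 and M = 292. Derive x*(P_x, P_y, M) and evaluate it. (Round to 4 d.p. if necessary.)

x* = 0.4791

Set MRS = P_x/P_y: 5·x^(−1/2) = P_x/P_y.
Thus x* = (5·P_y/P_x)² — independent of M — with the rest of income spent on y.
Plugging in: x* = (5·3.76/27.16)² = 0.4791.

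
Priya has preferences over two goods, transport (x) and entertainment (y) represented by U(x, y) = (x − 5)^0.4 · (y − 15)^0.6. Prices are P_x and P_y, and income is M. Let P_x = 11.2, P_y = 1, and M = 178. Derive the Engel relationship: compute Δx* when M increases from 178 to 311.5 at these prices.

Δx* = 4.7679

After buying the subsistence bundle (5, 15), a share 0.4 of the remaining income goes to x: x* = 5 + 0.4·(M − 5P_x − 15P_y)/P_x.
Discretionary income = 178 − 5·11.2 − 15·1 = 107; x* = 5 + 0.4·107/11.2 = 8.8214.
At M' = 311.5: x* = 13.5893. Change: 13.5893 − 8.8214 = 4.7679.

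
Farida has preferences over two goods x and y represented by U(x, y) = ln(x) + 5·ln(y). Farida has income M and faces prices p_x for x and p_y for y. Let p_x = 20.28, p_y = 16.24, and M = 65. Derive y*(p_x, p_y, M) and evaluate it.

At p_x=20.28, p_y=16.24, M=65: y* = 5/6·65/16.24 = 3.3354.

y* = 3.3354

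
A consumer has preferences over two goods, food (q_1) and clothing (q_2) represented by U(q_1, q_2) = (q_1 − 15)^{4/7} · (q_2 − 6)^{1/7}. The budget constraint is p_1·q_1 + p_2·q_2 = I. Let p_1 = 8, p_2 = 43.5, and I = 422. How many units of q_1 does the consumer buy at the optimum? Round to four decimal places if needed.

q_1* = 19.1

Discretionary income = 422 − 15·8 − 6·43.5 = 41; q_1* = 15 + 0.8·41/8 = 19.1.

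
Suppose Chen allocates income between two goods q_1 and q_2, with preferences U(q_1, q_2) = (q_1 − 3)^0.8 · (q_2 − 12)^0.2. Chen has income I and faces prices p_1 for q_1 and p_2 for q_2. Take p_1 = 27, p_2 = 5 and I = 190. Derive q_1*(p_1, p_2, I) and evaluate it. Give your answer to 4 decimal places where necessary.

This is Cobb-Douglas in (q_1−3, q_2−12): tangency gives 0.8·p_2·(q_2−12) = 0.2·p_1·(q_1−3).
After buying the subsistence bundle (3, 12), a share 0.8 of the remaining income goes to q_1: q_1* = 3 + 0.8·(I − 3p_1 − 12p_2)/p_1.
Discretionary income = 190 − 3·27 − 12·5 = 49; q_1* = 3 + 0.8·49/27 = 4.4519.

q_1* = 4.4519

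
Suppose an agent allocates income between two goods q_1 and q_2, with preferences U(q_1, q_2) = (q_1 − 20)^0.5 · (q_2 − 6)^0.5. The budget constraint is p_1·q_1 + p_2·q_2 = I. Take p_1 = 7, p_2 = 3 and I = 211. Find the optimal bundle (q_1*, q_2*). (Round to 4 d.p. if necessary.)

This is Cobb-Douglas in (q_1−20, q_2−6): tangency gives 0.5·p_2·(q_2−6) = 0.5·p_1·(q_1−20).
Substituting into the budget: q_1* = 20 + 0.5·(I − 20·p_1 − 6·p_2)/p_1, and q_2* = 6 + 0.5·(…)/p_2.
Discretionary income = 211 − 20·7 − 6·3 = 53; q_1* = 20 + 0.5·53/7 = 23.7857; q_2* = 6 + 0.5·53/3 = 14.8333.

q_1* = 23.7857, q_2* = 14.8333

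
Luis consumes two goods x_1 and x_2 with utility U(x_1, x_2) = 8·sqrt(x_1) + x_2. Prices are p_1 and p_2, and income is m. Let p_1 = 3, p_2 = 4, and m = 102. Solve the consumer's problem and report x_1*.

x_1* = 28.4444

Set MRS = p_1/p_2: 4·x_1^(−1/2) = p_1/p_2.
Solve: √x_1 = 4·p_2/p_1, so x_1*(p_1,p_2) = (4·p_2/p_1)², and x_2* = (m − p_1·x_1*)/p_2.
Plugging in: x_1* = (4·4/3)² = 28.4444.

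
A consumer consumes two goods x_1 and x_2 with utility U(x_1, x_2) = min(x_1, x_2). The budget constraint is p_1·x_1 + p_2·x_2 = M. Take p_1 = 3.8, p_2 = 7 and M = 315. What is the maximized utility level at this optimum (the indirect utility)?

Demand: x_1*(p_1,p_2,M) = M/(p_1 + p_2), x_2* = M/(p_1 + p_2).
Here 3.8 + 7 = 10.8, giving x_1* = 29.1667 and x_2* = 29.1667.
Utility at the optimum: U(29.1667, 29.1667) = 29.1667.

V = 29.1667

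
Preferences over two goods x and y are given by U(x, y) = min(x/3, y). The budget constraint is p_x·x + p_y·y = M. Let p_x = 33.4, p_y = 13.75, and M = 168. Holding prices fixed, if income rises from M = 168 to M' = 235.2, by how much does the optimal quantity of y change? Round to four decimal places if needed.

Δy* = 0.5897

Here 3·33.4 + 13.75 = 113.95, giving y* = 1.4743.
At M' = 235.2: y* = 2.0641. Change: 2.0641 − 1.4743 = 0.5897.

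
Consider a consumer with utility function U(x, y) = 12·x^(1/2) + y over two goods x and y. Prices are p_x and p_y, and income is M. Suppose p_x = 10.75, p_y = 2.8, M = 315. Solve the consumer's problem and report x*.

x* = 2.4423

Plugging in: x* = (6·2.8/10.75)² = 2.4423.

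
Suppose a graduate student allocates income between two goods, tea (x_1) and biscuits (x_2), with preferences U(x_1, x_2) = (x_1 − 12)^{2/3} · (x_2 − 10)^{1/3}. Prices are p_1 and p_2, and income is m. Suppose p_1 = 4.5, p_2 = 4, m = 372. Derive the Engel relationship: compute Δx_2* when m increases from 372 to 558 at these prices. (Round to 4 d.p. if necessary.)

MRS = 2·(x_2−10)/(x_1−12). Tangency with p_1/p_2 gives x_2−10 = (1/2)·(p_1/p_2)·(x_1−12).
Substituting into the budget: x_1* = 12 + 2/3·(m − 12·p_1 − 10·p_2)/p_1, and x_2* = 10 + 1/3·(…)/p_2.
Discretionary income = 372 − 12·4.5 − 10·4 = 278; x_2* = 10 + 1/3·278/4 = 33.1667.
At m' = 558: x_2* = 48.6667. Change: 48.6667 − 33.1667 = 15.5.

Δx_2* = 15.5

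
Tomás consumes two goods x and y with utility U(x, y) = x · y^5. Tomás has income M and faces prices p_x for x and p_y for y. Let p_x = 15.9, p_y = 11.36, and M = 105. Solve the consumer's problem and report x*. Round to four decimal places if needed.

MU_x/MU_y = (y)/(5·x); tangency sets this equal to p_x/p_y.
So p_y·y = 5·p_x·x; combined with the budget, a share 1/6 of income goes to x.
Demand: x*(p_x,p_y,M) = 1/6·M/p_x and y* = 5/6·M/p_y.
At p_x=15.9, p_y=11.36, M=105: x* = 1/6·105/15.9 = 1.1006.

x* = 1.1006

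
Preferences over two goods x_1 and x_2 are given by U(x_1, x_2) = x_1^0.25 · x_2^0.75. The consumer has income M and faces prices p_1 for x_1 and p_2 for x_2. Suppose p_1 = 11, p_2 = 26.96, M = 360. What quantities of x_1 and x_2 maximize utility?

x_1* = 8.1818, x_2* = 10.0148

Tangency: MRS = (1/3)·x_2/x_1 = p_1/p_2.
So 0.25·p_2·x_2 = 0.75·p_1·x_1; combined with the budget, a share 0.25 of income goes to x_1.
Demand: x_1*(p_1,p_2,M) = 0.25·M/p_1 and x_2* = 0.75·M/p_2.
At p_1=11, p_2=26.96, M=360: x_1* = 0.25·360/11 = 8.1818, x_2* = 10.0148.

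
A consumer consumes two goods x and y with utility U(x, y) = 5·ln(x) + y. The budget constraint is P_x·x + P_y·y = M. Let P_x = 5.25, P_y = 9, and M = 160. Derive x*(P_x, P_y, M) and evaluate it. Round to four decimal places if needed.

MU_x = 5/x, MU_y = 1. Tangency: 5/x = P_x/P_y.
So x*(P_x,P_y) = 5·P_y/P_x, independent of income; and y* = (M − 5·P_y)/P_y.
At the given prices: x* = 5·9/5.25 = 8.5714.

x* = 8.5714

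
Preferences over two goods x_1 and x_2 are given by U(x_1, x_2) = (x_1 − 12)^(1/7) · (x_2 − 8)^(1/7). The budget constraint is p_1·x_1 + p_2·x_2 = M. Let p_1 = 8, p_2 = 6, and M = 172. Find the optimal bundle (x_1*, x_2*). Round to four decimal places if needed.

x_1* = 13.75, x_2* = 10.3333

Substituting into the budget: x_1* = 12 + 0.5·(M − 12·p_1 − 8·p_2)/p_1, and x_2* = 8 + 0.5·(…)/p_2.
Discretionary income = 172 − 12·8 − 8·6 = 28; x_1* = 12 + 0.5·28/8 = 13.75; x_2* = 8 + 0.5·28/6 = 10.3333.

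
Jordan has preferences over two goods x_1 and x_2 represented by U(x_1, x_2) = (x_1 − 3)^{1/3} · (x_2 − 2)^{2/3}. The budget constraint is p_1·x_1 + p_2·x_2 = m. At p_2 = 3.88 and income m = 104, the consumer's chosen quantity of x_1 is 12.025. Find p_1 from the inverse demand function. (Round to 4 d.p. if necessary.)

Let x_1' = x_1−3, x_2' = x_2−2. MRS = (1/2)·x_2'/x_1' = p_1/p_2.
After buying the subsistence bundle (3, 2), a share 1/3 of the remaining income goes to x_1: x_1* = 3 + 1/3·(m − 3p_1 − 2p_2)/p_1.
Set x_1* = 12.025 in the demand function and solve for p_1: p_1 = 3.2.

p_1 = 3.2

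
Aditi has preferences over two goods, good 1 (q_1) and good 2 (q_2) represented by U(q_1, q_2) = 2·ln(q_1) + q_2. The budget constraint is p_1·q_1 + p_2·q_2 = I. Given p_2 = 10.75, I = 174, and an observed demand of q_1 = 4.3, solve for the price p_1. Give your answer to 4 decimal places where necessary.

Set MRS = p_1/p_2: (2/q_1)/1 = p_1/p_2.
So q_1*(p_1,p_2) = 2·p_2/p_1, independent of income; and q_2* = (I − 2·p_2)/p_2.
Set q_1* = 4.3 in the demand function and solve for p_1: p_1 = 5.

p_1 = 5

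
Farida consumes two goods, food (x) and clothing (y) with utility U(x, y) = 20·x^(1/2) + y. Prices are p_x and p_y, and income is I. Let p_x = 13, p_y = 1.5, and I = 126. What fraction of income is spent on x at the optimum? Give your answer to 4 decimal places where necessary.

MU_x = 10/√x, MU_y = 1. Tangency: 10/√x = p_x/p_y.
Solve: √x = 10·p_y/p_x, so x*(p_x,p_y) = (10·p_y/p_x)², and y* = (I − p_x·x*)/p_y.
Plugging in: x* = (10·1.5/13)² = 1.3314, y* = 72.4615.
Expenditure on x: 13·1.3314 = 17.3077; share = 0.1374.

share on x = 0.1374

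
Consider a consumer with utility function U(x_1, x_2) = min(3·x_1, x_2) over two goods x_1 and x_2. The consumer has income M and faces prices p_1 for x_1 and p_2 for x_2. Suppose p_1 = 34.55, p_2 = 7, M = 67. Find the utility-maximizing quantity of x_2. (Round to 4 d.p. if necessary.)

Leontief preferences: the optimum is at the kink where x_1/1 = x_2/3, i.e. x_2 = 3·x_1.
Budget: p_1·x_1 + p_2·3·x_1 = M, so (p_1 + 3·p_2)·x_1 = M.
Demand: x_1*(p_1,p_2,M) = M/(p_1 + 3·p_2), x_2* = 3·M/(p_1 + 3·p_2).
Here 34.55 + 3·7 = 55.55, giving x_2* = 3.6184.

x_2* = 3.6184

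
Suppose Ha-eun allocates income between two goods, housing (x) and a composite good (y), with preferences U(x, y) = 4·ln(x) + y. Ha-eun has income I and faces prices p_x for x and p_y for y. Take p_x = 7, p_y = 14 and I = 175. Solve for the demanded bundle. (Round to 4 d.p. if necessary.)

x* = 8, y* = 8.5

MU_x = 4/x, MU_y = 1. Tangency: 4/x = p_x/p_y.
So x*(p_x,p_y) = 4·p_y/p_x, independent of income; and y* = (I − 4·p_y)/p_y.
At the given prices: x* = 4·14/7 = 8, and y* = 8.5.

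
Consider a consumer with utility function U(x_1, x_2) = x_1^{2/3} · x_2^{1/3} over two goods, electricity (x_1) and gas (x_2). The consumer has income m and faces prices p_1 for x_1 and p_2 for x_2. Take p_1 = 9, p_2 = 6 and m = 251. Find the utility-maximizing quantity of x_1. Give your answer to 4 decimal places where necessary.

x_1* = 18.5926

The MRS is 2·x_2/x_1. Set MRS = p_1/p_2.
Rearranging, p_2·x_2 = (1/2)·p_1·x_1. Substituting into the budget gives p_1·x_1·(1 + (1/2)) = m.
Demand: x_1*(p_1,p_2,m) = 2/3·m/p_1 and x_2* = 1/3·m/p_2.
At p_1=9, p_2=6, m=251: x_1* = 2/3·251/9 = 18.5926.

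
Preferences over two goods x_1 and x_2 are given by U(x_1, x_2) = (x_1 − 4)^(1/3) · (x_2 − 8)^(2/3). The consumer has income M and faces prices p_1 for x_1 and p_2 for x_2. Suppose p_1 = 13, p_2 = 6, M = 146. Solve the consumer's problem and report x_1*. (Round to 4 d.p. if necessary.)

x_1* = 5.1795

Substituting into the budget: x_1* = 4 + 1/3·(M − 4·p_1 − 8·p_2)/p_1, and x_2* = 8 + 2/3·(…)/p_2.
Discretionary income = 146 − 4·13 − 8·6 = 46; x_1* = 4 + 1/3·46/13 = 5.1795.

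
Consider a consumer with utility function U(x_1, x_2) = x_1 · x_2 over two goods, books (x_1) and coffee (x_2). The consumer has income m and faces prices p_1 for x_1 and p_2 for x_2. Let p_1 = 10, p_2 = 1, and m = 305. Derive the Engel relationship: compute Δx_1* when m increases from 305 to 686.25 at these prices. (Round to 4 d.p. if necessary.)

Δx_1* = 19.0625

The MRS is x_2/x_1. Set MRS = p_1/p_2.
So p_2·x_2 = p_1·x_1; combined with the budget, a share 0.5 of income goes to x_1.
Demand: x_1*(p_1,p_2,m) = 0.5·m/p_1 and x_2* = 0.5·m/p_2.
At p_1=10, p_2=1, m=305: x_1* = 0.5·305/10 = 15.25.
At m' = 686.25: x_1* = 34.3125. Change: 34.3125 − 15.25 = 19.0625.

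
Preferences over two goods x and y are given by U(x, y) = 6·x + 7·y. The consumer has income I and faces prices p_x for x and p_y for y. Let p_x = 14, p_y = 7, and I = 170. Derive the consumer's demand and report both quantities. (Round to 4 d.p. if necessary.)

Perfect substitutes: compare marginal utility per dollar. 6/p_x vs 7/p_y → 0.4286 vs 1.
y gives more utility per dollar, so spend all income on y: y* = I/p_y, x* = 0.
Numerically: x* = 0, y* = 24.2857.

x* = 0, y* = 24.2857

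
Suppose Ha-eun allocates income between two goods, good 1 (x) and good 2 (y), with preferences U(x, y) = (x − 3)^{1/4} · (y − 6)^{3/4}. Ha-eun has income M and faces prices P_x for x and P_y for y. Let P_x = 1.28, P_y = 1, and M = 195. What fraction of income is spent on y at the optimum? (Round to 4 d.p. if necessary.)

share on y = 0.7429

Let x' = x−3, y' = y−6. MRS = (1/3)·y'/x' = P_x/P_y.
After buying the subsistence bundle (3, 6), a share 0.25 of the remaining income goes to x: x* = 3 + 0.25·(M − 3P_x − 6P_y)/P_x.
Discretionary income = 195 − 3·1.28 − 6·1 = 185.16; x* = 3 + 0.25·185.16/1.28 = 39.1641; y* = 6 + 0.75·185.16/1 = 144.87.
Expenditure on y: 1·144.87 = 144.87; share = 0.7429.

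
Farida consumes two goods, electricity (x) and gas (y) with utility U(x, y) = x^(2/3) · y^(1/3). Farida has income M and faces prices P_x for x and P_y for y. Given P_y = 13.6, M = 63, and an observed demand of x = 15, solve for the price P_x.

Tangency: MRS = 2·y/x = P_x/P_y.
So 2/3·P_y·y = 1/3·P_x·x; combined with the budget, a share 2/3 of income goes to x.
Demand: x*(P_x,P_y,M) = 2/3·M/P_x and y* = 1/3·M/P_y.
Set x* = 15 in the demand function and solve for P_x: P_x = 2.8.

P_x = 2.8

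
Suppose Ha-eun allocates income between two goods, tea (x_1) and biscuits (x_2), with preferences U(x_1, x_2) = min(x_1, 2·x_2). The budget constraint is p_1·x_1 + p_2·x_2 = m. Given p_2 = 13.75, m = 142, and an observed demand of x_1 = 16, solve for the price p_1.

Leontief preferences: the optimum is at the kink where x_1/2 = x_2/1, i.e. x_2 = (1/2)·x_1.
Budget: p_1·x_1 + p_2·(1/2)·x_1 = m, so (2·p_1 + p_2)·x_1 = 2·m.
Demand: x_1*(p_1,p_2,m) = 2·m/(2·p_1 + p_2), x_2* = m/(2·p_1 + p_2).
Set x_1* = 16 in the demand function and solve for p_1: p_1 = 2.

p_1 = 2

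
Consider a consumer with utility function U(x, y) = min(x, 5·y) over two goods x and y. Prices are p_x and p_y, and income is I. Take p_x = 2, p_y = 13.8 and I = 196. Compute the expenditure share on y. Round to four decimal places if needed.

share on y = 0.5798

Leontief preferences: the optimum is at the kink where x/5 = y/1, i.e. y = (1/5)·x.
Budget: p_x·x + p_y·(1/5)·x = I, so (5·p_x + p_y)·x = 5·I.
Demand: x*(p_x,p_y,I) = 5·I/(5·p_x + p_y), y* = I/(5·p_x + p_y).
Here 5·2 + 13.8 = 23.8, giving x* = 41.1765 and y* = 8.2353.
Expenditure on y: 13.8·8.2353 = 113.6471; share = 0.5798.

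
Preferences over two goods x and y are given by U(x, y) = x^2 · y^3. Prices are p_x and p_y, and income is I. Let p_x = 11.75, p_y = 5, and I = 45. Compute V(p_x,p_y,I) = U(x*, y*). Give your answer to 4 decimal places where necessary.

V = 369.5307

The MRS is (2/3)·y/x. Set MRS = p_x/p_y.
So 2·p_y·y = 3·p_x·x; combined with the budget, a share 0.4 of income goes to x.
Demand: x*(p_x,p_y,I) = 0.4·I/p_x and y* = 0.6·I/p_y.
At p_x=11.75, p_y=5, I=45: x* = 0.4·45/11.75 = 1.5319, y* = 5.4.
Utility at the optimum: U(1.5319, 5.4) = 369.5307.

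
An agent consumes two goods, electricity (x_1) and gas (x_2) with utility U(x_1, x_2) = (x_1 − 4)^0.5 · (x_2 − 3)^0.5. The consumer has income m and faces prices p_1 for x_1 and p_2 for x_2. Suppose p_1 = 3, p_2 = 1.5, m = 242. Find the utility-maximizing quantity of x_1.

MRS = (x_2−3)/(x_1−4). Tangency with p_1/p_2 gives x_2−3 = (p_1/p_2)·(x_1−4).
Substituting into the budget: x_1* = 4 + 0.5·(m − 4·p_1 − 3·p_2)/p_1, and x_2* = 3 + 0.5·(…)/p_2.
Discretionary income = 242 − 4·3 − 3·1.5 = 225.5; x_1* = 4 + 0.5·225.5/3 = 41.5833.

x_1* = 41.5833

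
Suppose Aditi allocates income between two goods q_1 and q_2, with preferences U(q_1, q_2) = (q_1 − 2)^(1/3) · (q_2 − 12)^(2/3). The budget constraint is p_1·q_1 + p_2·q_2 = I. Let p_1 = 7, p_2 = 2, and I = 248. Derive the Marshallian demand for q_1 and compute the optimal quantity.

MRS = (1/2)·(q_2−12)/(q_1−2). Tangency with p_1/p_2 gives q_2−12 = 2·(p_1/p_2)·(q_1−2).
Substituting into the budget: q_1* = 2 + 1/3·(I − 2·p_1 − 12·p_2)/p_1, and q_2* = 12 + 2/3·(…)/p_2.
Discretionary income = 248 − 2·7 − 12·2 = 210; q_1* = 2 + 1/3·210/7 = 12.

q_1* = 12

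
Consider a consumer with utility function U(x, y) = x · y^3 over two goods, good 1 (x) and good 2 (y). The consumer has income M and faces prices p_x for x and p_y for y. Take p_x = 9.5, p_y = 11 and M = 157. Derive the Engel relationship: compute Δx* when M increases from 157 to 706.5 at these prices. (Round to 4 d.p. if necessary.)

Δx* = 14.4605

Tangency: MRS = (1/3)·y/x = p_x/p_y.
So p_y·y = 3·p_x·x; combined with the budget, a share 0.25 of income goes to x.
Demand: x*(p_x,p_y,M) = 0.25·M/p_x and y* = 0.75·M/p_y.
At p_x=9.5, p_y=11, M=157: x* = 0.25·157/9.5 = 4.1316.
At M' = 706.5: x* = 18.5921. Change: 18.5921 − 4.1316 = 14.4605.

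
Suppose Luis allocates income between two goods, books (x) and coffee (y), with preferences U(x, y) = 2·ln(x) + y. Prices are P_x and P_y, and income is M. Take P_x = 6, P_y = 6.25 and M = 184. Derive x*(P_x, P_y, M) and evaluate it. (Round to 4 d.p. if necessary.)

Set MRS = P_x/P_y: (2/x)/1 = P_x/P_y.
So x*(P_x,P_y) = 2·P_y/P_x, independent of income; and y* = (M − 2·P_y)/P_y.
At the given prices: x* = 2·6.25/6 = 2.0833.

x* = 2.0833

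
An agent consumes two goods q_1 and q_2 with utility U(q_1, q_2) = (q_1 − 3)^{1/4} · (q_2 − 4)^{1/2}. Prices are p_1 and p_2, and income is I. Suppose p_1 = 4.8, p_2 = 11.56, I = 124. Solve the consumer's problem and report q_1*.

Let q_1' = q_1−3, q_2' = q_2−4. MRS = (1/2)·q_2'/q_1' = p_1/p_2.
Substituting into the budget: q_1* = 3 + 1/3·(I − 3·p_1 − 4·p_2)/p_1, and q_2* = 4 + 2/3·(…)/p_2.
Discretionary income = 124 − 3·4.8 − 4·11.56 = 63.36; q_1* = 3 + 1/3·63.36/4.8 = 7.4.

q_1* = 7.4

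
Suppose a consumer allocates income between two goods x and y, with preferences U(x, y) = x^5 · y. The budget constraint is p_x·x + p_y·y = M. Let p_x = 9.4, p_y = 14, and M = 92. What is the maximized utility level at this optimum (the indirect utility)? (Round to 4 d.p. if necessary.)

The MRS is 5·y/x. Set MRS = p_x/p_y.
Rearranging, p_y·y = (1/5)·p_x·x. Substituting into the budget gives p_x·x·(1 + (1/5)) = M.
Demand: x*(p_x,p_y,M) = 5/6·M/p_x and y* = 1/6·M/p_y.
At p_x=9.4, p_y=14, M=92: x* = 5/6·92/9.4 = 8.156, y* = 1.0952.
Utility at the optimum: U(8.156, 1.0952) = 39527.7578.

V = 39527.7578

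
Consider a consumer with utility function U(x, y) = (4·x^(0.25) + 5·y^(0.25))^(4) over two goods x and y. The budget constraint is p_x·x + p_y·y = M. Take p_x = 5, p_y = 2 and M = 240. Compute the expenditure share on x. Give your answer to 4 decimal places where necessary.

share on x = 0.3537

MU_x ∝ 4·x^(-0.75), MU_y ∝ 5·y^(-0.75), so MRS = (4/5)·(y/x)^(0.75) = p_x/p_y.
Hence y/x = ((5/4)·p_x/p_y)^(1/(0.75)), i.e. raised to the 4/3 power.
Substitute y = (y/x)·x into the budget: x* = M/(p_x + p_y·(y/x)).
Numerically y/x = 4.568778, so x* = 240/(5 + 2·4.568778) = 16.9761 and y* = 4.568778·16.9761 = 77.5598.
Expenditure on x: 5·16.9761 = 84.8803; share = 0.3537.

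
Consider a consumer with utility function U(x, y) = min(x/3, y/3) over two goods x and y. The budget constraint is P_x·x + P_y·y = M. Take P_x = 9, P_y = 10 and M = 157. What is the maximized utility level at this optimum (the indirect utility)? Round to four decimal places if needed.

Demand: x*(P_x,P_y,M) = 3·M/(3·P_x + 3·P_y), y* = 3·M/(3·P_x + 3·P_y).
Here 3·9 + 3·10 = 57, giving x* = 8.2632 and y* = 8.2632.
Utility at the optimum: U(8.2632, 8.2632) = 2.7544.

V = 2.7544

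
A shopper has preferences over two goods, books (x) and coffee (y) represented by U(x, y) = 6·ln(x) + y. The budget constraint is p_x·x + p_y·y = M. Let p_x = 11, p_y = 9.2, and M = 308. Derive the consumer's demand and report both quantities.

Set MRS = p_x/p_y: (6/x)/1 = p_x/p_y.
So x*(p_x,p_y) = 6·p_y/p_x, independent of income; and y* = (M − 6·p_y)/p_y.
At the given prices: x* = 6·9.2/11 = 5.0182, and y* = 27.4783.

x* = 5.0182, y* = 27.4783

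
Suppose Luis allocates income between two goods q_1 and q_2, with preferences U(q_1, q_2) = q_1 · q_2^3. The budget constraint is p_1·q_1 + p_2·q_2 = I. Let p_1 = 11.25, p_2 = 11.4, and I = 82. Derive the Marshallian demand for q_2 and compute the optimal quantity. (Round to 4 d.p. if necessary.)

Tangency: MRS = (1/3)·q_2/q_1 = p_1/p_2.
Rearranging, p_2·q_2 = 3·p_1·q_1. Substituting into the budget gives p_1·q_1·(1 + 3) = I.
Demand: q_1*(p_1,p_2,I) = 0.25·I/p_1 and q_2* = 0.75·I/p_2.
At p_1=11.25, p_2=11.4, I=82: q_2* = 0.75·82/11.4 = 5.3947.

q_2* = 5.3947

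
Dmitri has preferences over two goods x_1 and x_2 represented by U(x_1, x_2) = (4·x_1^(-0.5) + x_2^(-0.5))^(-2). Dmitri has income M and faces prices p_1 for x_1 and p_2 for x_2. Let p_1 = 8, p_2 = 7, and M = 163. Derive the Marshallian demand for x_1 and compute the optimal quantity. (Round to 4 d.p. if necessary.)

x_1* = 14.7691

From the CES first-order condition, 4·(x_2/x_1)^(1.5) = p_1/p_2.
Solve for the ratio: x_2/x_1 = [(1/4)·p_1/p_2]^(2/3).
Substitute x_2 = (x_2/x_1)·x_1 into the budget: x_1* = M/(p_1 + p_2·(x_2/x_1)).
Numerically x_2/x_1 = 0.433798, so x_1* = 163/(8 + 7·0.433798) = 14.7691.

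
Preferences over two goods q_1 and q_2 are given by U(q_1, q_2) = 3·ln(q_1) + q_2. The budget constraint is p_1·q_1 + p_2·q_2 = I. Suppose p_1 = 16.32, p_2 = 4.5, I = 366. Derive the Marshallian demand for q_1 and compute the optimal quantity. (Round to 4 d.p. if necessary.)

q_1* = 0.8272

Set MRS = p_1/p_2: (3/q_1)/1 = p_1/p_2.
So q_1*(p_1,p_2) = 3·p_2/p_1, independent of income; and q_2* = (I − 3·p_2)/p_2.
At the given prices: q_1* = 3·4.5/16.32 = 0.8272.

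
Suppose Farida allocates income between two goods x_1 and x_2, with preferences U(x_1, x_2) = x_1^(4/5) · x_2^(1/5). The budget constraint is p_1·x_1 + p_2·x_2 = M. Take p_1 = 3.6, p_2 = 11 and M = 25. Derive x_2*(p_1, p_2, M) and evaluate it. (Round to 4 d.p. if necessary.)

The MRS is 4·x_2/x_1. Set MRS = p_1/p_2.
So 0.8·p_2·x_2 = 0.2·p_1·x_1; combined with the budget, a share 0.8 of income goes to x_1.
Demand: x_1*(p_1,p_2,M) = 0.8·M/p_1 and x_2* = 0.2·M/p_2.
At p_1=3.6, p_2=11, M=25: x_2* = 0.2·25/11 = 0.4545.

x_2* = 0.4545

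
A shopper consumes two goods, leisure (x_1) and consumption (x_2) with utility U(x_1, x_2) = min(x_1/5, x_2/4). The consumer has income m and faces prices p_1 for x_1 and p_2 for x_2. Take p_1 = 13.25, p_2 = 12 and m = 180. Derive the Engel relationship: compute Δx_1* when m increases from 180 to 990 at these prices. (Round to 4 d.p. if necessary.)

Leontief preferences: the optimum is at the kink where x_1/5 = x_2/4, i.e. x_2 = (4/5)·x_1.
Budget: p_1·x_1 + p_2·(4/5)·x_1 = m, so (5·p_1 + 4·p_2)·x_1 = 5·m.
Demand: x_1*(p_1,p_2,m) = 5·m/(5·p_1 + 4·p_2), x_2* = 4·m/(5·p_1 + 4·p_2).
Here 5·13.25 + 4·12 = 114.25, giving x_1* = 7.8775.
At m' = 990: x_1* = 43.326. Change: 43.326 − 7.8775 = 35.4486.

Δx_1* = 35.4486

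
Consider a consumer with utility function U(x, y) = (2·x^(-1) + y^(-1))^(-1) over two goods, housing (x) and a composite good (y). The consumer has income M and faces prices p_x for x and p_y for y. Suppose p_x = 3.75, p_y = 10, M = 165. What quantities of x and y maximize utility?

MRS = MU_x/MU_y = 2·(y/x)^(2). Set equal to p_x/p_y.
Solve for the ratio: y/x = [(1/2)·p_x/p_y]^(0.5).
Substitute y = (y/x)·x into the budget: x* = M/(p_x + p_y·(y/x)).
Numerically y/x = 0.433013, so x* = 165/(3.75 + 10·0.433013) = 20.4205 and y* = 0.433013·20.4205 = 8.8423.

x* = 20.4205, y* = 8.8423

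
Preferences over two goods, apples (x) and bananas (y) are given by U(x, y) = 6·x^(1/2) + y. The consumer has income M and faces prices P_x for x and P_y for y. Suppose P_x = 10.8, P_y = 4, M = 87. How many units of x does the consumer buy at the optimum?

Set MRS = P_x/P_y: 3·x^(−1/2) = P_x/P_y.
Thus x* = (3·P_y/P_x)² — independent of M — with the rest of income spent on y.
Plugging in: x* = (3·4/10.8)² = 1.2346.

x* = 1.2346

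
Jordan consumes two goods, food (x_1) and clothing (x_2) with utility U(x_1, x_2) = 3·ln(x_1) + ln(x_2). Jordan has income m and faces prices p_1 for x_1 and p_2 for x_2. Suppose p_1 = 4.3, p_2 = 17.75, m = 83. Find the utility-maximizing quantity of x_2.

The MRS is 3·x_2/x_1. Set MRS = p_1/p_2.
Rearranging, p_2·x_2 = (1/3)·p_1·x_1. Substituting into the budget gives p_1·x_1·(1 + (1/3)) = m.
Demand: x_1*(p_1,p_2,m) = 0.75·m/p_1 and x_2* = 0.25·m/p_2.
At p_1=4.3, p_2=17.75, m=83: x_2* = 0.25·83/17.75 = 1.169.

x_2* = 1.169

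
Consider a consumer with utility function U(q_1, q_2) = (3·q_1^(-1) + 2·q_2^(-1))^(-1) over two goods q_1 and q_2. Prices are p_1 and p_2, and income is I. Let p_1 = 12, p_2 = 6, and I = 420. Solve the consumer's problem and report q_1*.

From the CES first-order condition, (3/2)·(q_2/q_1)^(2) = p_1/p_2.
Solve for the ratio: q_2/q_1 = [(2/3)·p_1/p_2]^(0.5).
With the ratio pinned down, the budget gives q_1* = I/(p_1 + p_2·(q_2/q_1)) and q_2* = (q_2/q_1)·q_1*.
Numerically q_2/q_1 = 1.154701, so q_1* = 420/(12 + 6·1.154701) = 22.1891.

q_1* = 22.1891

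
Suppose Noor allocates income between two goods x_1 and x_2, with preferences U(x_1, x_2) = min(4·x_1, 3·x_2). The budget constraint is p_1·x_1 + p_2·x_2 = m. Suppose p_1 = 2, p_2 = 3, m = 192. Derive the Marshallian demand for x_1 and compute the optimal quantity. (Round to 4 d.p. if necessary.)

x_1* = 32

Leontief preferences: the optimum is at the kink where x_1/3 = x_2/4, i.e. x_2 = (4/3)·x_1.
Budget: p_1·x_1 + p_2·(4/3)·x_1 = m, so (3·p_1 + 4·p_2)·x_1 = 3·m.
Demand: x_1*(p_1,p_2,m) = 3·m/(3·p_1 + 4·p_2), x_2* = 4·m/(3·p_1 + 4·p_2).
Here 3·2 + 4·3 = 18, giving x_1* = 32.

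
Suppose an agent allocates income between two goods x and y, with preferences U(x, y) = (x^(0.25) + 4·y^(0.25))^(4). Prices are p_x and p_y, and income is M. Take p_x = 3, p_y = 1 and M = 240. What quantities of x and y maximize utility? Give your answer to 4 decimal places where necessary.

x* = 7.8758, y* = 216.3726

From the CES first-order condition, (1/4)·(y/x)^(0.75) = p_x/p_y.
Solve for the ratio: y/x = [4·p_x/p_y]^(4/3).
Substitute y = (y/x)·x into the budget: x* = M/(p_x + p_y·(y/x)).
Numerically y/x = 27.473142, so x* = 240/(3 + 1·27.473142) = 7.8758 and y* = 27.473142·7.8758 = 216.3726.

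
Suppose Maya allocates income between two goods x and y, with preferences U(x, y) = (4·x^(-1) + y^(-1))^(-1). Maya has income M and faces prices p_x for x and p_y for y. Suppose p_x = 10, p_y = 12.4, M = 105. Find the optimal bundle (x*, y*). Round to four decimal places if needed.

x* = 6.7447, y* = 3.0285

Substitute y = (y/x)·x into the budget: x* = M/(p_x + p_y·(y/x)).
Numerically y/x = 0.449013, so x* = 105/(10 + 12.4·0.449013) = 6.7447 and y* = 0.449013·6.7447 = 3.0285.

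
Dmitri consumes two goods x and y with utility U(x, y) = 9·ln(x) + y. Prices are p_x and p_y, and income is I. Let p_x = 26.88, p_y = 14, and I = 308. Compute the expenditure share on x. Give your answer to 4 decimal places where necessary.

share on x = 0.4091

MU_x = 9/x, MU_y = 1. Tangency: 9/x = p_x/p_y.
So x*(p_x,p_y) = 9·p_y/p_x, independent of income; and y* = (I − 9·p_y)/p_y.
At the given prices: x* = 9·14/26.88 = 4.6875, and y* = 13.
Expenditure on x: 26.88·4.6875 = 126; share = 0.4091.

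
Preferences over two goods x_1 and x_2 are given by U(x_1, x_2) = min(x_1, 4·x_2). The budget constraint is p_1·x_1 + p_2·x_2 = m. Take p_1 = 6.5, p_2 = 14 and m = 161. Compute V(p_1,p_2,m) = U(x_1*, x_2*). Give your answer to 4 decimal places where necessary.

V = 16.1

With perfect complements, no substitution: consume in ratio x_1:x_2 = 4:1.
Budget: p_1·x_1 + p_2·(1/4)·x_1 = m, so (4·p_1 + p_2)·x_1 = 4·m.
Demand: x_1*(p_1,p_2,m) = 4·m/(4·p_1 + p_2), x_2* = m/(4·p_1 + p_2).
Here 4·6.5 + 14 = 40, giving x_1* = 16.1 and x_2* = 4.025.
Utility at the optimum: U(16.1, 4.025) = 16.1.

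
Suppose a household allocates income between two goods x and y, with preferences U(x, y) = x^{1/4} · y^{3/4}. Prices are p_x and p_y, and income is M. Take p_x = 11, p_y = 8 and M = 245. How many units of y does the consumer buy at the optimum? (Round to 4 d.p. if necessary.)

y* = 22.9688

The MRS is (1/3)·y/x. Set MRS = p_x/p_y.
Rearranging, p_y·y = 3·p_x·x. Substituting into the budget gives p_x·x·(1 + 3) = M.
Demand: x*(p_x,p_y,M) = 0.25·M/p_x and y* = 0.75·M/p_y.
At p_x=11, p_y=8, M=245: y* = 0.75·245/8 = 22.9688.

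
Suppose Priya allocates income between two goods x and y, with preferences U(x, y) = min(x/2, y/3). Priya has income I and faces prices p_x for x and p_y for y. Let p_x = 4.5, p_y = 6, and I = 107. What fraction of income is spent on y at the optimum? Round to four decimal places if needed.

share on y = 0.6667

With perfect complements, no substitution: consume in ratio x:y = 2:3.
Budget: p_x·x + p_y·(3/2)·x = I, so (2·p_x + 3·p_y)·x = 2·I.
Demand: x*(p_x,p_y,I) = 2·I/(2·p_x + 3·p_y), y* = 3·I/(2·p_x + 3·p_y).
Here 2·4.5 + 3·6 = 27, giving x* = 7.9259 and y* = 11.8889.
Expenditure on y: 6·11.8889 = 71.3333; share = 0.6667.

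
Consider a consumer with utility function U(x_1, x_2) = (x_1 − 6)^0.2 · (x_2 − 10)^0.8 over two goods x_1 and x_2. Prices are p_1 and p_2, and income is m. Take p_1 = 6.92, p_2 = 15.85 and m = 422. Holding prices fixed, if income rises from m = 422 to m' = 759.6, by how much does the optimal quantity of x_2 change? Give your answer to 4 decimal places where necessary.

This is Cobb-Douglas in (x_1−6, x_2−10): tangency gives 0.2·p_2·(x_2−10) = 0.8·p_1·(x_1−6).
After buying the subsistence bundle (6, 10), a share 0.2 of the remaining income goes to x_1: x_1* = 6 + 0.2·(m − 6p_1 − 10p_2)/p_1.
Discretionary income = 422 − 6·6.92 − 10·15.85 = 221.98; x_2* = 10 + 0.8·221.98/15.85 = 21.204.
At m' = 759.6: x_2* = 38.2438. Change: 38.2438 − 21.204 = 17.0397.

Δx_2* = 17.0397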